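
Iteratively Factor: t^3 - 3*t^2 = (t - 3)*(t^2) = t*(t - 3)*(t)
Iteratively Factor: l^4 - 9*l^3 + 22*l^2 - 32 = (l - 4)*(l^3 - 5*l^2 + 2*l + 8) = (l - 4)*(l - 2)*(l^2 - 3*l - 4) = (l - 4)*(l - 2)*(l + 1)*(l - 4)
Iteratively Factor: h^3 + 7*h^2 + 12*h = (h + 3)*(h^2 + 4*h) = h*(h + 3)*(h + 4)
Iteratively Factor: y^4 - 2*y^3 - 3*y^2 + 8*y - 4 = (y + 2)*(y^3 - 4*y^2 + 5*y - 2) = (y - 1)*(y + 2)*(y^2 - 3*y + 2) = (y - 1)^2*(y + 2)*(y - 2)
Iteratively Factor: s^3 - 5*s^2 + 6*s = (s)*(s^2 - 5*s + 6) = s*(s - 2)*(s - 3)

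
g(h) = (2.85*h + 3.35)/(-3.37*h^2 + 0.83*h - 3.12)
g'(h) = (2.85*h + 3.35)*(6.74*h - 0.83)/(-3.37*h^2 + 0.83*h - 3.12)^2 + 2.85/(-3.37*h^2 + 0.83*h - 3.12) = (9.6045*h^2 + 22.579*h - 11.6725)/(11.3569*h^4 - 5.5942*h^3 + 21.7177*h^2 - 5.1792*h + 9.7344)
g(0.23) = -1.29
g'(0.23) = -0.62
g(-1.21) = 0.01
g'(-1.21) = -0.30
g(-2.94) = 0.14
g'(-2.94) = 0.00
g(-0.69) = -0.26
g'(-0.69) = -0.81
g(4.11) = -0.27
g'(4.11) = 0.08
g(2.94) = -0.39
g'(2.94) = 0.16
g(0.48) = -1.35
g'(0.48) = 0.11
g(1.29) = -0.92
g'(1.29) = 0.57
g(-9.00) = 0.08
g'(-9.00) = 0.01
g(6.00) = -0.17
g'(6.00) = 0.03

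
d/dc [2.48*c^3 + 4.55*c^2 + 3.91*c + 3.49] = 7.44*c^2 + 9.1*c + 3.91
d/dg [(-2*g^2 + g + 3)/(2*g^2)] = (-g - 6)/(2*g^3)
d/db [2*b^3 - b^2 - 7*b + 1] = 6*b^2 - 2*b - 7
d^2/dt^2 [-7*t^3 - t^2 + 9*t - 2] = -42*t - 2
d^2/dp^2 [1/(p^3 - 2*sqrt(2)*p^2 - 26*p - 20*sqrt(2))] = 2*((-3*p + 2*sqrt(2))*(-p^3 + 2*sqrt(2)*p^2 + 26*p + 20*sqrt(2)) - (-3*p^2 + 4*sqrt(2)*p + 26)^2)/(-p^3 + 2*sqrt(2)*p^2 + 26*p + 20*sqrt(2))^3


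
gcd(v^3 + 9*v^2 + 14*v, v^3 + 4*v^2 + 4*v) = v^2 + 2*v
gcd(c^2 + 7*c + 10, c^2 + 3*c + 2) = c + 2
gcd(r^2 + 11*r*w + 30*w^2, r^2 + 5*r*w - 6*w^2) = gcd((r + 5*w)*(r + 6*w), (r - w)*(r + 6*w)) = r + 6*w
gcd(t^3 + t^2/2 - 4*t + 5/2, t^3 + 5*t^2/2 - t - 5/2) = t^2 + 3*t/2 - 5/2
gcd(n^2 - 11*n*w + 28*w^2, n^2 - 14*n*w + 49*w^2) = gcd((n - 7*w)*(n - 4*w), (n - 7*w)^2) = -n + 7*w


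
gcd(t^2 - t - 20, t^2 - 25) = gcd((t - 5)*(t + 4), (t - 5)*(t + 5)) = t - 5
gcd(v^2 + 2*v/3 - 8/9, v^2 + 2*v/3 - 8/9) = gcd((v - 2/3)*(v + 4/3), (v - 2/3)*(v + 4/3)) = v^2 + 2*v/3 - 8/9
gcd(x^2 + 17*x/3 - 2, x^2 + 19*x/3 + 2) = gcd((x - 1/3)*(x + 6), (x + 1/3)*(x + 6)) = x + 6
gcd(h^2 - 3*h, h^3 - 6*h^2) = h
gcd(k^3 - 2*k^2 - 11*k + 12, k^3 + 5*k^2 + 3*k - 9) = k^2 + 2*k - 3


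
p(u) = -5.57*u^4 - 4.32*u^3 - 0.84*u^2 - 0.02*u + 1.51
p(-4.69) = -2266.14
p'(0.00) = -0.02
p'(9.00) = -17307.02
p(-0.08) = 1.51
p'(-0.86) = 6.01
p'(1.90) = -202.82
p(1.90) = -103.78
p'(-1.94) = 117.14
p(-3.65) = -788.15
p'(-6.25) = 4943.68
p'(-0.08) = 0.04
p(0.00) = 1.51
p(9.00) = -39760.76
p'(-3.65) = 916.86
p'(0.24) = -1.48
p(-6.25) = -7475.64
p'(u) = -22.28*u^3 - 12.96*u^2 - 1.68*u - 0.02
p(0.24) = 1.38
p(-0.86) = 0.61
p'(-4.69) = 2021.23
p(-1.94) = -48.97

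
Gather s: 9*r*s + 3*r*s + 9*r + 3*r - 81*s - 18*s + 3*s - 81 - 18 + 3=12*r + s*(12*r - 96) - 96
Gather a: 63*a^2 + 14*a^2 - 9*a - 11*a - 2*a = 77*a^2 - 22*a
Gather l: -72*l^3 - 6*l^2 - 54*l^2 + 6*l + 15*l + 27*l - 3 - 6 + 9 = -72*l^3 - 60*l^2 + 48*l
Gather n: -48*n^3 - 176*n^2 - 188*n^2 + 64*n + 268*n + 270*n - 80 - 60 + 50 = -48*n^3 - 364*n^2 + 602*n - 90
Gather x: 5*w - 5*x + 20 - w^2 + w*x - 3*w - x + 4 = -w^2 + 2*w + x*(w - 6) + 24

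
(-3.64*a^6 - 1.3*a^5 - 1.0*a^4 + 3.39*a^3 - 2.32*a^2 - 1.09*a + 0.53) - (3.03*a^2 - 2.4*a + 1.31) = -3.64*a^6 - 1.3*a^5 - 1.0*a^4 + 3.39*a^3 - 5.35*a^2 + 1.31*a - 0.78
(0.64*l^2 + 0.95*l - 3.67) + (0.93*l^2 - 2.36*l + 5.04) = 1.57*l^2 - 1.41*l + 1.37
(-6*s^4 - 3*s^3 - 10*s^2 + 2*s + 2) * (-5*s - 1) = 30*s^5 + 21*s^4 + 53*s^3 - 12*s - 2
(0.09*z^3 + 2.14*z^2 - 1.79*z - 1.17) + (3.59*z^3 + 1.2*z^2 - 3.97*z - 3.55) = 3.68*z^3 + 3.34*z^2 - 5.76*z - 4.72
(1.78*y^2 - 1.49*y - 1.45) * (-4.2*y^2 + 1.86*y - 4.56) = -7.476*y^4 + 9.5688*y^3 - 4.7982*y^2 + 4.0974*y + 6.612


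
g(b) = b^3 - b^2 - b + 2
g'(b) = 3*b^2 - 2*b - 1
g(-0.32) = 2.18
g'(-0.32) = -0.05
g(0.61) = 1.24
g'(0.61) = -1.10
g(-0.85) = 1.51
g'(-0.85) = 2.87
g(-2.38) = -14.77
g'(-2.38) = 20.75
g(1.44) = 1.47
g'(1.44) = 2.34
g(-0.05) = 2.05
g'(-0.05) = -0.89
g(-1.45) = -1.70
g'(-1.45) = 8.21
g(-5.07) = -148.96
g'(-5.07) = 86.25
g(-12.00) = -1858.00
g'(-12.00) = 455.00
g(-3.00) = -31.00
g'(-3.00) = 32.00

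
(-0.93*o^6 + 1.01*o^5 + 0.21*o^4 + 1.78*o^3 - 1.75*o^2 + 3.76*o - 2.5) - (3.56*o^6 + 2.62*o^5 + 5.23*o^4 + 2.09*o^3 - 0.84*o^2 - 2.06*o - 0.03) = -4.49*o^6 - 1.61*o^5 - 5.02*o^4 - 0.31*o^3 - 0.91*o^2 + 5.82*o - 2.47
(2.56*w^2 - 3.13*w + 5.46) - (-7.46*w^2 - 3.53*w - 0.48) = 10.02*w^2 + 0.4*w + 5.94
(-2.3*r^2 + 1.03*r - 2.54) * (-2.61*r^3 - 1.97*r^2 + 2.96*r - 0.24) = 6.003*r^5 + 1.8427*r^4 - 2.2077*r^3 + 8.6046*r^2 - 7.7656*r + 0.6096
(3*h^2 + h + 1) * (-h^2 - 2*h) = -3*h^4 - 7*h^3 - 3*h^2 - 2*h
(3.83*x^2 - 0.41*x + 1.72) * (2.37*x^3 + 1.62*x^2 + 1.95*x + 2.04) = 9.0771*x^5 + 5.2329*x^4 + 10.8807*x^3 + 9.8001*x^2 + 2.5176*x + 3.5088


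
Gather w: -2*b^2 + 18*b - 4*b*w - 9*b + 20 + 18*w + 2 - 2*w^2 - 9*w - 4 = -2*b^2 + 9*b - 2*w^2 + w*(9 - 4*b) + 18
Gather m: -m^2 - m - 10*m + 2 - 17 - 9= -m^2 - 11*m - 24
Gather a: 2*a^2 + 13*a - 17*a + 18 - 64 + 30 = 2*a^2 - 4*a - 16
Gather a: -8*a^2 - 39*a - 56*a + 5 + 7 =-8*a^2 - 95*a + 12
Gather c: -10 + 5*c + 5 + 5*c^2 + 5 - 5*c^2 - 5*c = 0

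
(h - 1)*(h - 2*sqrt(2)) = h^2 - 2*sqrt(2)*h - h + 2*sqrt(2)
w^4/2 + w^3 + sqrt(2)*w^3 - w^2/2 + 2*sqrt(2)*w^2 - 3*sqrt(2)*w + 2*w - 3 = (w/2 + sqrt(2)/2)*(w - 1)*(w + 3)*(w + sqrt(2))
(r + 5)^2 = r^2 + 10*r + 25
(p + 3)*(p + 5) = p^2 + 8*p + 15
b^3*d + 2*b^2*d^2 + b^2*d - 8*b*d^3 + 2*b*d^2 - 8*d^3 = (b - 2*d)*(b + 4*d)*(b*d + d)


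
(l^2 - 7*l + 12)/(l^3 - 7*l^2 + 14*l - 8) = (l - 3)/(l^2 - 3*l + 2)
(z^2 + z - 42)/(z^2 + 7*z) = (z - 6)/z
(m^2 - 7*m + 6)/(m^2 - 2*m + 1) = (m - 6)/(m - 1)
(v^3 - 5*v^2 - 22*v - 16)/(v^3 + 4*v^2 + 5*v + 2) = (v - 8)/(v + 1)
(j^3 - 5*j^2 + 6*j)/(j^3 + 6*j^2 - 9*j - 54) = j*(j - 2)/(j^2 + 9*j + 18)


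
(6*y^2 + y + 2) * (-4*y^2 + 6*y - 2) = -24*y^4 + 32*y^3 - 14*y^2 + 10*y - 4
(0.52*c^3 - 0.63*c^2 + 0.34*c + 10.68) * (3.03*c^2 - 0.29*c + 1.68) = 1.5756*c^5 - 2.0597*c^4 + 2.0865*c^3 + 31.2034*c^2 - 2.526*c + 17.9424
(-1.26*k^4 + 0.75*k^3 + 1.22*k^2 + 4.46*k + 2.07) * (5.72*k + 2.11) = -7.2072*k^5 + 1.6314*k^4 + 8.5609*k^3 + 28.0854*k^2 + 21.251*k + 4.3677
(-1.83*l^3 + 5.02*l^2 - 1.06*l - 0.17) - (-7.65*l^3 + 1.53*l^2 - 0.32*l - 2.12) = 5.82*l^3 + 3.49*l^2 - 0.74*l + 1.95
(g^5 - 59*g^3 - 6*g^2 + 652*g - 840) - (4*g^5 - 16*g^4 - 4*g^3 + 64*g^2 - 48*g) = -3*g^5 + 16*g^4 - 55*g^3 - 70*g^2 + 700*g - 840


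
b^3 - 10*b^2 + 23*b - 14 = (b - 7)*(b - 2)*(b - 1)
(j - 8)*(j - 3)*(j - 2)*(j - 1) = j^4 - 14*j^3 + 59*j^2 - 94*j + 48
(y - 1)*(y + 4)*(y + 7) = y^3 + 10*y^2 + 17*y - 28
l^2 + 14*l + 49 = (l + 7)^2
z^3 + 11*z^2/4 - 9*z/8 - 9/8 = (z - 3/4)*(z + 1/2)*(z + 3)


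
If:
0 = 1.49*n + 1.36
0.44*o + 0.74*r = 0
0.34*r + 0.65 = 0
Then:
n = -0.91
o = 3.22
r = -1.91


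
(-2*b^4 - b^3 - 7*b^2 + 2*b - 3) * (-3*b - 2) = 6*b^5 + 7*b^4 + 23*b^3 + 8*b^2 + 5*b + 6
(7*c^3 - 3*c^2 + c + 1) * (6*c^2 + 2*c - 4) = 42*c^5 - 4*c^4 - 28*c^3 + 20*c^2 - 2*c - 4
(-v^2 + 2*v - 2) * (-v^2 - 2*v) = v^4 - 2*v^2 + 4*v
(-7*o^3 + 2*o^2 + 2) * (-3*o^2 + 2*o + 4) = 21*o^5 - 20*o^4 - 24*o^3 + 2*o^2 + 4*o + 8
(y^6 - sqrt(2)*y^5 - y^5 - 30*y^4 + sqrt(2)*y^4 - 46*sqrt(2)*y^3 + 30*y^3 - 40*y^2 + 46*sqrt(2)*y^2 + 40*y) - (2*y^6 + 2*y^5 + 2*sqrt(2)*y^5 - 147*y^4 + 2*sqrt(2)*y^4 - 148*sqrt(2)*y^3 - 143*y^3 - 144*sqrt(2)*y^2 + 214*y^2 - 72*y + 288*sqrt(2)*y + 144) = -y^6 - 3*sqrt(2)*y^5 - 3*y^5 - sqrt(2)*y^4 + 117*y^4 + 102*sqrt(2)*y^3 + 173*y^3 - 254*y^2 + 190*sqrt(2)*y^2 - 288*sqrt(2)*y + 112*y - 144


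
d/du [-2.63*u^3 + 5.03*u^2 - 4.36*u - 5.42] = -7.89*u^2 + 10.06*u - 4.36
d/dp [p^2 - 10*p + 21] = 2*p - 10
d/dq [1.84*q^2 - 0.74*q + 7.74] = 3.68*q - 0.74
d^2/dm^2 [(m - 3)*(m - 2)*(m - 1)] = 6*m - 12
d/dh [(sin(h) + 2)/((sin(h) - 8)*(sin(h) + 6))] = (-4*sin(h) + cos(h)^2 - 45)*cos(h)/((sin(h) - 8)^2*(sin(h) + 6)^2)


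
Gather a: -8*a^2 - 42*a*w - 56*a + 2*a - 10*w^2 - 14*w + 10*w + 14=-8*a^2 + a*(-42*w - 54) - 10*w^2 - 4*w + 14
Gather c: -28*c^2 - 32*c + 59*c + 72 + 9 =-28*c^2 + 27*c + 81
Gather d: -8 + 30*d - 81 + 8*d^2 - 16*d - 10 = 8*d^2 + 14*d - 99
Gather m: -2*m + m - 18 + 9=-m - 9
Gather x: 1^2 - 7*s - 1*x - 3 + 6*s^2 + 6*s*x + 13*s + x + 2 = 6*s^2 + 6*s*x + 6*s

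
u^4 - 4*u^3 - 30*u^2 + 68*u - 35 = (u - 7)*(u - 1)^2*(u + 5)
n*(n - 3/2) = n^2 - 3*n/2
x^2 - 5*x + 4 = (x - 4)*(x - 1)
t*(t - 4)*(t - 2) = t^3 - 6*t^2 + 8*t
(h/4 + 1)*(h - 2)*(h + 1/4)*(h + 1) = h^4/4 + 13*h^3/16 - 21*h^2/16 - 19*h/8 - 1/2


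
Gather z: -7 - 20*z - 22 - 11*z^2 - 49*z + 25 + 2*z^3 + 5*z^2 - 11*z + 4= 2*z^3 - 6*z^2 - 80*z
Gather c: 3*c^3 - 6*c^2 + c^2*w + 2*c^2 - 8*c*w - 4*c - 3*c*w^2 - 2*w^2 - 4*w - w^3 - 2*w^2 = 3*c^3 + c^2*(w - 4) + c*(-3*w^2 - 8*w - 4) - w^3 - 4*w^2 - 4*w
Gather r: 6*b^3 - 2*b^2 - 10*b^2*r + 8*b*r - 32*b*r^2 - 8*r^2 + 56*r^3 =6*b^3 - 2*b^2 + 56*r^3 + r^2*(-32*b - 8) + r*(-10*b^2 + 8*b)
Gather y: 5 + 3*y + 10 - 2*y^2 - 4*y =-2*y^2 - y + 15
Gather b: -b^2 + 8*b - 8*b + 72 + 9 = 81 - b^2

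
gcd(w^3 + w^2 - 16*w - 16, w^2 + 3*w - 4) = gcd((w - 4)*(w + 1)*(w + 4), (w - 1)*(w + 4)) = w + 4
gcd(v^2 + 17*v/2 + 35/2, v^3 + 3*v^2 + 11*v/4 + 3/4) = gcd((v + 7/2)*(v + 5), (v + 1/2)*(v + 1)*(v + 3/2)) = 1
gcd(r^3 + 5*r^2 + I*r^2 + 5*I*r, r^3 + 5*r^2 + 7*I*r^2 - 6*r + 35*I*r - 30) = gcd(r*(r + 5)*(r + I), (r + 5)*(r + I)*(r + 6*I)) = r^2 + r*(5 + I) + 5*I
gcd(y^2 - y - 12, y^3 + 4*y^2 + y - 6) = y + 3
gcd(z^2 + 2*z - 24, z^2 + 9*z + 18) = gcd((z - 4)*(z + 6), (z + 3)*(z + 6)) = z + 6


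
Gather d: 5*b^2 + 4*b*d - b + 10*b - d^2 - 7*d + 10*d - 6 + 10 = 5*b^2 + 9*b - d^2 + d*(4*b + 3) + 4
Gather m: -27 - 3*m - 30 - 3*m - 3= -6*m - 60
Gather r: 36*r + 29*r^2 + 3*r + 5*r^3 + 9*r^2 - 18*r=5*r^3 + 38*r^2 + 21*r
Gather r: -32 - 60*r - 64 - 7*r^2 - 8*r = -7*r^2 - 68*r - 96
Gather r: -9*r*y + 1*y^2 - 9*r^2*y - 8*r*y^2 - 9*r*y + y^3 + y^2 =-9*r^2*y + r*(-8*y^2 - 18*y) + y^3 + 2*y^2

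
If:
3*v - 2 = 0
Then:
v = 2/3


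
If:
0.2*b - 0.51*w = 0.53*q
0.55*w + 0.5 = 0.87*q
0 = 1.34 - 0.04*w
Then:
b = 143.07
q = 21.75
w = 33.50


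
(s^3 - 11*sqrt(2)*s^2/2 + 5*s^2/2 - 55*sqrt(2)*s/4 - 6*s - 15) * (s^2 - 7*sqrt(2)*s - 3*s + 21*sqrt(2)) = s^5 - 25*sqrt(2)*s^4/2 - s^4/2 + 25*sqrt(2)*s^3/4 + 127*s^3/2 - 71*s^2/2 + 543*sqrt(2)*s^2/4 - 1065*s/2 - 21*sqrt(2)*s - 315*sqrt(2)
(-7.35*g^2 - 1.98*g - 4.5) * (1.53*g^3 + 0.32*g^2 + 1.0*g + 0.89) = -11.2455*g^5 - 5.3814*g^4 - 14.8686*g^3 - 9.9615*g^2 - 6.2622*g - 4.005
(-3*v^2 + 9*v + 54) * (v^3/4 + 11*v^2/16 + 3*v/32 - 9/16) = -3*v^5/4 + 3*v^4/16 + 621*v^3/32 + 1269*v^2/32 - 243/8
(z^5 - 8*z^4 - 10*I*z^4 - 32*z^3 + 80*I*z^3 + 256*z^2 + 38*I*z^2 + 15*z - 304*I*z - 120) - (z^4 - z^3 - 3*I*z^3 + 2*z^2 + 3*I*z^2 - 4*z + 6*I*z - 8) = z^5 - 9*z^4 - 10*I*z^4 - 31*z^3 + 83*I*z^3 + 254*z^2 + 35*I*z^2 + 19*z - 310*I*z - 112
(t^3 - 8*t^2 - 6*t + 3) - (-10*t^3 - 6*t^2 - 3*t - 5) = 11*t^3 - 2*t^2 - 3*t + 8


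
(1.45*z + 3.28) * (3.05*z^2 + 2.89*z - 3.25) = 4.4225*z^3 + 14.1945*z^2 + 4.7667*z - 10.66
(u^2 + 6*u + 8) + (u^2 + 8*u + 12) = 2*u^2 + 14*u + 20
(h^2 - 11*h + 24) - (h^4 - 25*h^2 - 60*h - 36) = -h^4 + 26*h^2 + 49*h + 60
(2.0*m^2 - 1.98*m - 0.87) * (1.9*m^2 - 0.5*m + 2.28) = 3.8*m^4 - 4.762*m^3 + 3.897*m^2 - 4.0794*m - 1.9836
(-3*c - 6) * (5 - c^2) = 3*c^3 + 6*c^2 - 15*c - 30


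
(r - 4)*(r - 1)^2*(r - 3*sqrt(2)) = r^4 - 6*r^3 - 3*sqrt(2)*r^3 + 9*r^2 + 18*sqrt(2)*r^2 - 27*sqrt(2)*r - 4*r + 12*sqrt(2)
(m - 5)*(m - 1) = m^2 - 6*m + 5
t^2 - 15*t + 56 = (t - 8)*(t - 7)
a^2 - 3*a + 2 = (a - 2)*(a - 1)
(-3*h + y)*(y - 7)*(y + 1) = -3*h*y^2 + 18*h*y + 21*h + y^3 - 6*y^2 - 7*y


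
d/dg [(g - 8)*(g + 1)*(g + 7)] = 3*g^2 - 57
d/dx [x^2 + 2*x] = 2*x + 2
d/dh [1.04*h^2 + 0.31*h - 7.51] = 2.08*h + 0.31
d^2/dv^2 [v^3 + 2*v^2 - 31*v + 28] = 6*v + 4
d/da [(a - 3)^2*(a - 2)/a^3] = 2*(4*a^2 - 21*a + 27)/a^4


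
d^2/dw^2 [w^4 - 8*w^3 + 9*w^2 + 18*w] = 12*w^2 - 48*w + 18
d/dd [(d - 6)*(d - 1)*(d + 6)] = 3*d^2 - 2*d - 36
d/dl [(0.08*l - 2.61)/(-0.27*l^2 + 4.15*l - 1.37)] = (0.0216*l^2 - 1.4094*l + 10.7219)/(0.0729*l^4 - 2.241*l^3 + 17.9623*l^2 - 11.371*l + 1.8769)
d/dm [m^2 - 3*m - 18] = 2*m - 3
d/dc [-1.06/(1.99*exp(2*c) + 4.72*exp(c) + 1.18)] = (4.2188*exp(c) + 5.0032)*exp(c)/(1.99*exp(2*c) + 4.72*exp(c) + 1.18)^2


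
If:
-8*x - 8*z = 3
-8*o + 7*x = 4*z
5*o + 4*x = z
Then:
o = 27/760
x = -21/190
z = -201/760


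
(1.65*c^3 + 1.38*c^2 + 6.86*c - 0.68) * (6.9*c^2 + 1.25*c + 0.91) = 11.385*c^5 + 11.5845*c^4 + 50.5605*c^3 + 5.1388*c^2 + 5.3926*c - 0.6188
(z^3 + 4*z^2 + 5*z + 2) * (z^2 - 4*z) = z^5 - 11*z^3 - 18*z^2 - 8*z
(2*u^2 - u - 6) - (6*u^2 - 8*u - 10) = -4*u^2 + 7*u + 4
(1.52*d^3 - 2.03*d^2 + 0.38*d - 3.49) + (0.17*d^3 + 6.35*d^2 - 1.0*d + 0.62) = 1.69*d^3 + 4.32*d^2 - 0.62*d - 2.87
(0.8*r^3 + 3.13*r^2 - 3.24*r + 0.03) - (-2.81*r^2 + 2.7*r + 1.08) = 0.8*r^3 + 5.94*r^2 - 5.94*r - 1.05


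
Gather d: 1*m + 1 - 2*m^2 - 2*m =-2*m^2 - m + 1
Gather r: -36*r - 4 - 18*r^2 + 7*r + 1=-18*r^2 - 29*r - 3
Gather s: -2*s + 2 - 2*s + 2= 4 - 4*s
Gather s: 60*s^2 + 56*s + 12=60*s^2 + 56*s + 12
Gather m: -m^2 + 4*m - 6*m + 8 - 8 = -m^2 - 2*m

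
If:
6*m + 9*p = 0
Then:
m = -3*p/2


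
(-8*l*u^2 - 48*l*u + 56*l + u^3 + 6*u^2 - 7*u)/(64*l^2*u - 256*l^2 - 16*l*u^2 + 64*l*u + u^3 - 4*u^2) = (u^2 + 6*u - 7)/(-8*l*u + 32*l + u^2 - 4*u)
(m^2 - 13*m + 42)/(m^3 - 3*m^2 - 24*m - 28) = (m - 6)/(m^2 + 4*m + 4)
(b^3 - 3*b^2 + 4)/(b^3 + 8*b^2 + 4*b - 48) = (b^2 - b - 2)/(b^2 + 10*b + 24)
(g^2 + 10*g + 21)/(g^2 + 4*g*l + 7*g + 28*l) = (g + 3)/(g + 4*l)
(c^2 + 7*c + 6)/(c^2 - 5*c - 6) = (c + 6)/(c - 6)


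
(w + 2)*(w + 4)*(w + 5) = w^3 + 11*w^2 + 38*w + 40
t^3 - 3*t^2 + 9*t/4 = t*(t - 3/2)^2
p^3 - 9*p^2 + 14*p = p*(p - 7)*(p - 2)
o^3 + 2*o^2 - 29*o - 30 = (o - 5)*(o + 1)*(o + 6)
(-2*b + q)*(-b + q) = 2*b^2 - 3*b*q + q^2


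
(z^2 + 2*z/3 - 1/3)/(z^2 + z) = (z - 1/3)/z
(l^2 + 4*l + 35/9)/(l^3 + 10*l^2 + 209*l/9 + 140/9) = (3*l + 7)/(3*l^2 + 25*l + 28)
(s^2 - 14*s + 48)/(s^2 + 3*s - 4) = (s^2 - 14*s + 48)/(s^2 + 3*s - 4)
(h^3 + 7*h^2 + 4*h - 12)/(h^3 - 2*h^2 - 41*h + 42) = (h + 2)/(h - 7)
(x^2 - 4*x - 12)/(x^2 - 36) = (x + 2)/(x + 6)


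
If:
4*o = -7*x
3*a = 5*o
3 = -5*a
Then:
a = -3/5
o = -9/25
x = 36/175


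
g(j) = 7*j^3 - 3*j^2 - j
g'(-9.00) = 1754.00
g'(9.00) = 1646.00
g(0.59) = -0.20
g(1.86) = 32.81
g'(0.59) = 2.77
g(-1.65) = -37.96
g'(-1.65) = 66.07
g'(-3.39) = 260.67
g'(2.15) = 83.17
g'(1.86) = 60.49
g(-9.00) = -5337.00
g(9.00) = 4851.00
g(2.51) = 89.28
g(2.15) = 53.55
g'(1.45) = 34.45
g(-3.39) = -303.79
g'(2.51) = 116.24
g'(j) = 21*j^2 - 6*j - 1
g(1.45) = 13.58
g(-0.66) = -2.66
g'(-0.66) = 12.11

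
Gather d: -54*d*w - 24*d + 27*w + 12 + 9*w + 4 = d*(-54*w - 24) + 36*w + 16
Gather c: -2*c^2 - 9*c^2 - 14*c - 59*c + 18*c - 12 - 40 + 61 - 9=-11*c^2 - 55*c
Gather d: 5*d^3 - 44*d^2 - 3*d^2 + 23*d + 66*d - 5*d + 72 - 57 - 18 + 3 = 5*d^3 - 47*d^2 + 84*d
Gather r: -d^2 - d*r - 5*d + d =-d^2 - d*r - 4*d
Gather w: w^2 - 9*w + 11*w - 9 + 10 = w^2 + 2*w + 1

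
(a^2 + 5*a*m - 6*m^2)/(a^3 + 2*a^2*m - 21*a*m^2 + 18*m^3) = 1/(a - 3*m)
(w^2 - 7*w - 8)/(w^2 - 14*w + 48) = (w + 1)/(w - 6)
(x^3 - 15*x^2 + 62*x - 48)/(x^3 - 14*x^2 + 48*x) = (x - 1)/x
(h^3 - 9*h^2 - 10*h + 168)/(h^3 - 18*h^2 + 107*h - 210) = (h + 4)/(h - 5)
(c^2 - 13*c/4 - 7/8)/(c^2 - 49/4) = (4*c + 1)/(2*(2*c + 7))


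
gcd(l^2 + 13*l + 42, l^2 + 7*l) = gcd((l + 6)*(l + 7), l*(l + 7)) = l + 7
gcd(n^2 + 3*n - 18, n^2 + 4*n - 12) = n + 6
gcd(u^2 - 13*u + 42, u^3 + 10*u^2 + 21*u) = 1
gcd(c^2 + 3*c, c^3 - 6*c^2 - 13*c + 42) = c + 3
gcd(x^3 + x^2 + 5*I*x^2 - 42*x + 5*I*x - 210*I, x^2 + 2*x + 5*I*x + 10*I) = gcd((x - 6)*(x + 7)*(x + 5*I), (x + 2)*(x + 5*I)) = x + 5*I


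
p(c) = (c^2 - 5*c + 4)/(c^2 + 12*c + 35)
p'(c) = (-2*c - 12)*(c^2 - 5*c + 4)/(c^2 + 12*c + 35)^2 + (2*c - 5)/(c^2 + 12*c + 35) = (17*c^2 + 62*c - 223)/(c^4 + 24*c^3 + 214*c^2 + 840*c + 1225)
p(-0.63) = 0.27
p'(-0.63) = -0.33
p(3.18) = -0.02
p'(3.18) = 0.02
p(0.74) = 0.02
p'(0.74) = -0.09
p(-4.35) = 25.93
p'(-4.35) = -57.64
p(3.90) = -0.00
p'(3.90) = 0.03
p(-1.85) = 1.03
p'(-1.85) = -1.06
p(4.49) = 0.02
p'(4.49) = 0.03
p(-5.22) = -146.45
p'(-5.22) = -543.96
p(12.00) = 0.27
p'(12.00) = 0.03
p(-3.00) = 3.50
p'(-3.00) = -4.00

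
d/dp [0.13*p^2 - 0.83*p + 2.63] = 0.26*p - 0.83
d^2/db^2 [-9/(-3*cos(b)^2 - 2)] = 54*(6*sin(b)^4 + sin(b)^2 - 5)/(3*sin(b)^2 - 5)^3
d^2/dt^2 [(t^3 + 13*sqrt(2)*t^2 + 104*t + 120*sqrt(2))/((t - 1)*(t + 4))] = 2*(-39*sqrt(2)*t^3 + 117*t^3 - 36*t^2 + 516*sqrt(2)*t^2 + 1296*t + 1080*sqrt(2)*t + 1248 + 1768*sqrt(2))/(t^6 + 9*t^5 + 15*t^4 - 45*t^3 - 60*t^2 + 144*t - 64)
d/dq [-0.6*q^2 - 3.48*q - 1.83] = -1.2*q - 3.48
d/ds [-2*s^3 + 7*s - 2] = 7 - 6*s^2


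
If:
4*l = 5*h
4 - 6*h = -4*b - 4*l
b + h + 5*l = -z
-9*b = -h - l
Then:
No Solution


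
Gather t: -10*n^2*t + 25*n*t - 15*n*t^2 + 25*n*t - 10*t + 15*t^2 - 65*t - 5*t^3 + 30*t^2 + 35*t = -5*t^3 + t^2*(45 - 15*n) + t*(-10*n^2 + 50*n - 40)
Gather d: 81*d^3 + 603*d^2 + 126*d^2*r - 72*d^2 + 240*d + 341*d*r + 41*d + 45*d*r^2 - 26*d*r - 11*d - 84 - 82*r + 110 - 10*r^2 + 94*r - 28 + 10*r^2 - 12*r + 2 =81*d^3 + d^2*(126*r + 531) + d*(45*r^2 + 315*r + 270)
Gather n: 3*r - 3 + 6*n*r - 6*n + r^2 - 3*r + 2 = n*(6*r - 6) + r^2 - 1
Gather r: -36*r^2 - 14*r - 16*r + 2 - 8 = -36*r^2 - 30*r - 6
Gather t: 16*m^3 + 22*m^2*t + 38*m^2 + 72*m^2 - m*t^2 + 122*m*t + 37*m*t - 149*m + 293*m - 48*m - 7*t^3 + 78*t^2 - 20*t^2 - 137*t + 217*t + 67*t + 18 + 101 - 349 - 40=16*m^3 + 110*m^2 + 96*m - 7*t^3 + t^2*(58 - m) + t*(22*m^2 + 159*m + 147) - 270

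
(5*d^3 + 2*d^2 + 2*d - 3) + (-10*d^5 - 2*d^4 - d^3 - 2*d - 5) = -10*d^5 - 2*d^4 + 4*d^3 + 2*d^2 - 8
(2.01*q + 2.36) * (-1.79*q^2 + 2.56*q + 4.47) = -3.5979*q^3 + 0.9212*q^2 + 15.0263*q + 10.5492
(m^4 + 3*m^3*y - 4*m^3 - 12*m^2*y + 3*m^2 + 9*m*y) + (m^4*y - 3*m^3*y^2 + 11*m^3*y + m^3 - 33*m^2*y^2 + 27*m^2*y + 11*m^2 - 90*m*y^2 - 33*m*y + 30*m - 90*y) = m^4*y + m^4 - 3*m^3*y^2 + 14*m^3*y - 3*m^3 - 33*m^2*y^2 + 15*m^2*y + 14*m^2 - 90*m*y^2 - 24*m*y + 30*m - 90*y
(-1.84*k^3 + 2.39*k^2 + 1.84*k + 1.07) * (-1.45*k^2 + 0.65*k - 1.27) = 2.668*k^5 - 4.6615*k^4 + 1.2223*k^3 - 3.3908*k^2 - 1.6413*k - 1.3589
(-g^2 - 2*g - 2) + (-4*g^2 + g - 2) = -5*g^2 - g - 4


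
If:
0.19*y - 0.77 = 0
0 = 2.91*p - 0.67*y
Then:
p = 0.93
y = 4.05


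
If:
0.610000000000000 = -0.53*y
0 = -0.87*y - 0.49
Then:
No Solution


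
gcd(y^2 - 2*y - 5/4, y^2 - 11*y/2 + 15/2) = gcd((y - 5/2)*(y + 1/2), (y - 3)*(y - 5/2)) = y - 5/2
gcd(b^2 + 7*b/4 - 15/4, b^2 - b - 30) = 1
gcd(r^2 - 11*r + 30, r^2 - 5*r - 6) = r - 6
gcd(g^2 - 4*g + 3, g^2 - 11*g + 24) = g - 3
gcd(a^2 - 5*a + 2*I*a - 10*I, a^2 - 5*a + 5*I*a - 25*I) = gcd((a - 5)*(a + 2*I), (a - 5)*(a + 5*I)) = a - 5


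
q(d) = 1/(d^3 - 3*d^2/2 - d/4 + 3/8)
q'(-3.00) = -0.02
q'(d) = (-3*d^2 + 3*d + 1/4)/(d^3 - 3*d^2/2 - d/4 + 3/8)^2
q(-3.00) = -0.03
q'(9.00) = 0.00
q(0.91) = -2.93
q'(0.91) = 4.26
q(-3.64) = -0.01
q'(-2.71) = -0.03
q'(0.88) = 5.36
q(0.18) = 3.48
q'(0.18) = 8.40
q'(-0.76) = -6.86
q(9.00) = 0.00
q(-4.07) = -0.01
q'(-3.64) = -0.01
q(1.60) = 4.33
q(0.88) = -3.08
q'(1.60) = -49.29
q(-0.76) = -1.35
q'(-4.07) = -0.01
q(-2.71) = -0.03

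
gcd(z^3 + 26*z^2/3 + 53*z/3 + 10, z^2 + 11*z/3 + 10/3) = z + 5/3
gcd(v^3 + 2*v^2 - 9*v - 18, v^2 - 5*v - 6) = 1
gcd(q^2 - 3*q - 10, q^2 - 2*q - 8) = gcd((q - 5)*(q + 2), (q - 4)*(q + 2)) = q + 2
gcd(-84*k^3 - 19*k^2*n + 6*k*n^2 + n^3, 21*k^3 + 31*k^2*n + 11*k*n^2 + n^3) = 21*k^2 + 10*k*n + n^2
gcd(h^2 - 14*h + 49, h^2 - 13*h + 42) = h - 7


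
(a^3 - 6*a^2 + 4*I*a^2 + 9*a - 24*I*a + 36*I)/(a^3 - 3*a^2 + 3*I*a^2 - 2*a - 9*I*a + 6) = (a^2 + a*(-3 + 4*I) - 12*I)/(a^2 + 3*I*a - 2)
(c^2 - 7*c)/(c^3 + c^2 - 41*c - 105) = c/(c^2 + 8*c + 15)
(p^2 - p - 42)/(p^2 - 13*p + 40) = (p^2 - p - 42)/(p^2 - 13*p + 40)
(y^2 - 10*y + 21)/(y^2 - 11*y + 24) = (y - 7)/(y - 8)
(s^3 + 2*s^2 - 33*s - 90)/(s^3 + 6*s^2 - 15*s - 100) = (s^2 - 3*s - 18)/(s^2 + s - 20)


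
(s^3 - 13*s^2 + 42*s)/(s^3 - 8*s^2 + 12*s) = (s - 7)/(s - 2)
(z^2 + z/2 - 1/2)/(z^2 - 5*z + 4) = (2*z^2 + z - 1)/(2*(z^2 - 5*z + 4))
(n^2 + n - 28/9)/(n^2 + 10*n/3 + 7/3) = (n - 4/3)/(n + 1)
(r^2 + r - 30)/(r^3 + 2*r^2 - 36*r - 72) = (r - 5)/(r^2 - 4*r - 12)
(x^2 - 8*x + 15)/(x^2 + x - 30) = (x - 3)/(x + 6)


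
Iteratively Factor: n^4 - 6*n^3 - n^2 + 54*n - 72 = (n - 4)*(n^3 - 2*n^2 - 9*n + 18) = (n - 4)*(n - 2)*(n^2 - 9) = (n - 4)*(n - 2)*(n + 3)*(n - 3)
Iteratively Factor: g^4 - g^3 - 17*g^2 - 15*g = (g - 5)*(g^3 + 4*g^2 + 3*g) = (g - 5)*(g + 1)*(g^2 + 3*g) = (g - 5)*(g + 1)*(g + 3)*(g)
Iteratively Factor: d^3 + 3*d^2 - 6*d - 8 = (d + 1)*(d^2 + 2*d - 8) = (d - 2)*(d + 1)*(d + 4)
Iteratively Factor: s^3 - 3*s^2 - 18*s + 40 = (s - 2)*(s^2 - s - 20) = (s - 2)*(s + 4)*(s - 5)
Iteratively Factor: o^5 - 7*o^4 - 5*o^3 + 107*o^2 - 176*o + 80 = (o - 1)*(o^4 - 6*o^3 - 11*o^2 + 96*o - 80) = (o - 5)*(o - 1)*(o^3 - o^2 - 16*o + 16) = (o - 5)*(o - 1)^2*(o^2 - 16) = (o - 5)*(o - 4)*(o - 1)^2*(o + 4)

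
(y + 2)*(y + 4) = y^2 + 6*y + 8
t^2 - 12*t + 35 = (t - 7)*(t - 5)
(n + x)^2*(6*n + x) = 6*n^3 + 13*n^2*x + 8*n*x^2 + x^3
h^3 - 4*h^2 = h^2*(h - 4)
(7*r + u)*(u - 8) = 7*r*u - 56*r + u^2 - 8*u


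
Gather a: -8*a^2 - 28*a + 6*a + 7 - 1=-8*a^2 - 22*a + 6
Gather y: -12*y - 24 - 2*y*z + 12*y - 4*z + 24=-2*y*z - 4*z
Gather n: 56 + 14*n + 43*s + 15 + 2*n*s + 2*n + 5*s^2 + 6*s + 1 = n*(2*s + 16) + 5*s^2 + 49*s + 72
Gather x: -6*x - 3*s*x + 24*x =x*(18 - 3*s)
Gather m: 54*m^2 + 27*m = 54*m^2 + 27*m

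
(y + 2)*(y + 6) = y^2 + 8*y + 12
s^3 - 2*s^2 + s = s*(s - 1)^2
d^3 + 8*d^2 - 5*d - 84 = (d - 3)*(d + 4)*(d + 7)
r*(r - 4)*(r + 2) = r^3 - 2*r^2 - 8*r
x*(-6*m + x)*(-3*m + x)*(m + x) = 18*m^3*x + 9*m^2*x^2 - 8*m*x^3 + x^4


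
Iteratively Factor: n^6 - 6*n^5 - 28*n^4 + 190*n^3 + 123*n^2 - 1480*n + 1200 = (n + 4)*(n^5 - 10*n^4 + 12*n^3 + 142*n^2 - 445*n + 300) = (n - 5)*(n + 4)*(n^4 - 5*n^3 - 13*n^2 + 77*n - 60) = (n - 5)*(n - 3)*(n + 4)*(n^3 - 2*n^2 - 19*n + 20) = (n - 5)*(n - 3)*(n + 4)^2*(n^2 - 6*n + 5) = (n - 5)*(n - 3)*(n - 1)*(n + 4)^2*(n - 5)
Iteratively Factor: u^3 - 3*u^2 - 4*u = (u + 1)*(u^2 - 4*u) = u*(u + 1)*(u - 4)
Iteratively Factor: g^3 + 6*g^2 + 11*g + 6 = (g + 2)*(g^2 + 4*g + 3) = (g + 1)*(g + 2)*(g + 3)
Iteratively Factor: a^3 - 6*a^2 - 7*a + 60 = (a + 3)*(a^2 - 9*a + 20) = (a - 5)*(a + 3)*(a - 4)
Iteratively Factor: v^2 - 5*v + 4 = (v - 1)*(v - 4)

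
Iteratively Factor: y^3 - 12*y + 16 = (y - 2)*(y^2 + 2*y - 8) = (y - 2)*(y + 4)*(y - 2)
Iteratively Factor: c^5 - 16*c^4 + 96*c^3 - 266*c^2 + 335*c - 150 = (c - 2)*(c^4 - 14*c^3 + 68*c^2 - 130*c + 75) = (c - 5)*(c - 2)*(c^3 - 9*c^2 + 23*c - 15) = (c - 5)*(c - 2)*(c - 1)*(c^2 - 8*c + 15) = (c - 5)^2*(c - 2)*(c - 1)*(c - 3)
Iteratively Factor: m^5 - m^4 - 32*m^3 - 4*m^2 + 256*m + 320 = (m - 4)*(m^4 + 3*m^3 - 20*m^2 - 84*m - 80) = (m - 4)*(m + 4)*(m^3 - m^2 - 16*m - 20) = (m - 5)*(m - 4)*(m + 4)*(m^2 + 4*m + 4) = (m - 5)*(m - 4)*(m + 2)*(m + 4)*(m + 2)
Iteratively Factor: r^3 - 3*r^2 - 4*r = (r - 4)*(r^2 + r) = r*(r - 4)*(r + 1)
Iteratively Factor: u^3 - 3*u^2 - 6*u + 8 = (u + 2)*(u^2 - 5*u + 4) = (u - 4)*(u + 2)*(u - 1)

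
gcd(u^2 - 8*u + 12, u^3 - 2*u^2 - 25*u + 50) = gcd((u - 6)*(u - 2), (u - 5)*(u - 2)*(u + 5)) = u - 2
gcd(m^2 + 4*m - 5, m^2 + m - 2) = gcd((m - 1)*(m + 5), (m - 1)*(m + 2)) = m - 1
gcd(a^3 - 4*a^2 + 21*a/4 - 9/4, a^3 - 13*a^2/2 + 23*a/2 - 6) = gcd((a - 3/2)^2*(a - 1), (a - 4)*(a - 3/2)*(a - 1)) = a^2 - 5*a/2 + 3/2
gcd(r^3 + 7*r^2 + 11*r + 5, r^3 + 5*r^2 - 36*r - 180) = r + 5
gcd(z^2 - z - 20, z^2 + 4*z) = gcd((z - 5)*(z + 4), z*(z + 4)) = z + 4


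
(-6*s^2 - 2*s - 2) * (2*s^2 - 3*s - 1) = -12*s^4 + 14*s^3 + 8*s^2 + 8*s + 2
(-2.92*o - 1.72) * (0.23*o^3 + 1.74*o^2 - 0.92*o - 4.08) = -0.6716*o^4 - 5.4764*o^3 - 0.3064*o^2 + 13.496*o + 7.0176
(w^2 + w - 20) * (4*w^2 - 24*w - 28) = 4*w^4 - 20*w^3 - 132*w^2 + 452*w + 560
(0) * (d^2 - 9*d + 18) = 0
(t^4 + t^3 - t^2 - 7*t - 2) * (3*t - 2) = 3*t^5 + t^4 - 5*t^3 - 19*t^2 + 8*t + 4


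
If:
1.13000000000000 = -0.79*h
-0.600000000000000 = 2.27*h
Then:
No Solution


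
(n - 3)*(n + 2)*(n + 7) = n^3 + 6*n^2 - 13*n - 42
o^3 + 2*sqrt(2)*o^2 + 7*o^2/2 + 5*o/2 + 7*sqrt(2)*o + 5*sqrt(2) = (o + 1)*(o + 5/2)*(o + 2*sqrt(2))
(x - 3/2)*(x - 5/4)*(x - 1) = x^3 - 15*x^2/4 + 37*x/8 - 15/8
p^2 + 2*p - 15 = (p - 3)*(p + 5)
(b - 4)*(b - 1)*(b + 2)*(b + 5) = b^4 + 2*b^3 - 21*b^2 - 22*b + 40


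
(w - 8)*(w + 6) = w^2 - 2*w - 48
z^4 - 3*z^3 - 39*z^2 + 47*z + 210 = (z - 7)*(z - 3)*(z + 2)*(z + 5)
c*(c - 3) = c^2 - 3*c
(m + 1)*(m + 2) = m^2 + 3*m + 2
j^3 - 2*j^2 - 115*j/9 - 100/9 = (j - 5)*(j + 4/3)*(j + 5/3)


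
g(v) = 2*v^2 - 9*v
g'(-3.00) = -21.00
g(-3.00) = 45.00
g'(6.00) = 15.00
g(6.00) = 18.00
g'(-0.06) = -9.24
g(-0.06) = 0.55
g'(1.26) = -3.96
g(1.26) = -8.16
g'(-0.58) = -11.32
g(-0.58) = 5.89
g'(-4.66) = -27.64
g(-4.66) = 85.37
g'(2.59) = 1.36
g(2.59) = -9.89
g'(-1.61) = -15.44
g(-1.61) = 19.67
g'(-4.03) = -25.12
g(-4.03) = 68.75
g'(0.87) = -5.52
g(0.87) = -6.32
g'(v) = 4*v - 9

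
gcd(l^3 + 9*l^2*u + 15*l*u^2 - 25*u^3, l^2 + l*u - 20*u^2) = l + 5*u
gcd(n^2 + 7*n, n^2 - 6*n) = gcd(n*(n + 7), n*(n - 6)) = n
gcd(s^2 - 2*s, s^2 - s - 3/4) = 1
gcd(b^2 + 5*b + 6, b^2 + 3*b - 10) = 1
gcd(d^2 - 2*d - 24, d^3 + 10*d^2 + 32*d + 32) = d + 4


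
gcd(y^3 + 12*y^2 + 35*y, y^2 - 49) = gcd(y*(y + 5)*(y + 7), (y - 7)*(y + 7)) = y + 7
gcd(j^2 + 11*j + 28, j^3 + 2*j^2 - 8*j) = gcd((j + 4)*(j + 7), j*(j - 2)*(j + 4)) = j + 4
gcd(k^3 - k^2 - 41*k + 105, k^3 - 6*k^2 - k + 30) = k^2 - 8*k + 15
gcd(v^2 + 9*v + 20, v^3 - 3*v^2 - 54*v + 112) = 1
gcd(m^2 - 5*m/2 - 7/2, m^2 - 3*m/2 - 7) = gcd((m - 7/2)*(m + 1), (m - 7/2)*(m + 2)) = m - 7/2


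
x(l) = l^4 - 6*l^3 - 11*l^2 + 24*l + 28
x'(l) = 4*l^3 - 18*l^2 - 22*l + 24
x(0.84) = 37.34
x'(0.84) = -4.81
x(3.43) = -122.80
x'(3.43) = -101.81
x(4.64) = -233.33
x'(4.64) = -66.02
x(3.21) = -100.59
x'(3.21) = -99.79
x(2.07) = -4.31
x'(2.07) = -63.19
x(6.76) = -77.66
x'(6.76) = 288.39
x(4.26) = -203.90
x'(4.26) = -87.14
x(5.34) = -258.01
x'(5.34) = 2.33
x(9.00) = 1540.00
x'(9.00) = 1284.00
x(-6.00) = 2080.00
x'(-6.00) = -1356.00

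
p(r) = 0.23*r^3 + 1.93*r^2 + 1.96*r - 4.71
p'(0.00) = 1.96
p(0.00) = -4.71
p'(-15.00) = 99.31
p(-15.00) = -376.11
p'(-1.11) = -1.47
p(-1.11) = -4.82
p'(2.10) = 13.11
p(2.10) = 10.05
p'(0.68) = 4.90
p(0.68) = -2.41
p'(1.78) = 11.02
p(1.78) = 6.19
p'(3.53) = 24.18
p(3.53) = 36.38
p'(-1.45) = -2.19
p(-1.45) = -4.20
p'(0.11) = 2.39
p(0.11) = -4.47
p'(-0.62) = -0.17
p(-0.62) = -5.24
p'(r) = 0.69*r^2 + 3.86*r + 1.96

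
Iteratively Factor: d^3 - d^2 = (d - 1)*(d^2) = d*(d - 1)*(d)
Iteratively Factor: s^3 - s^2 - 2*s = (s - 2)*(s^2 + s) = (s - 2)*(s + 1)*(s)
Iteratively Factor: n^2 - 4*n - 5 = (n - 5)*(n + 1)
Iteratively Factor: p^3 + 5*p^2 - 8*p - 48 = (p + 4)*(p^2 + p - 12) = (p - 3)*(p + 4)*(p + 4)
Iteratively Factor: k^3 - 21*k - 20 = (k + 1)*(k^2 - k - 20) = (k - 5)*(k + 1)*(k + 4)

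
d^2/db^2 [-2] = 0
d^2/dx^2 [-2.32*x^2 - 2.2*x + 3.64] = -4.64000000000000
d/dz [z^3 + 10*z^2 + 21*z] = 3*z^2 + 20*z + 21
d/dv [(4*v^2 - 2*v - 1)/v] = 4 + v^(-2)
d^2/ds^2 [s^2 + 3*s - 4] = 2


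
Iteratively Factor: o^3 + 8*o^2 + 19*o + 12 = (o + 1)*(o^2 + 7*o + 12) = (o + 1)*(o + 4)*(o + 3)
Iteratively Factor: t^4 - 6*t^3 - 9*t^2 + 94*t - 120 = (t + 4)*(t^3 - 10*t^2 + 31*t - 30) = (t - 5)*(t + 4)*(t^2 - 5*t + 6) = (t - 5)*(t - 3)*(t + 4)*(t - 2)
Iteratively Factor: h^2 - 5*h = (h - 5)*(h)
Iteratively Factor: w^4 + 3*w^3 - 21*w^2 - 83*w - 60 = (w + 4)*(w^3 - w^2 - 17*w - 15) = (w + 1)*(w + 4)*(w^2 - 2*w - 15) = (w - 5)*(w + 1)*(w + 4)*(w + 3)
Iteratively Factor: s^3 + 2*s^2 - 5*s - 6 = (s + 1)*(s^2 + s - 6) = (s + 1)*(s + 3)*(s - 2)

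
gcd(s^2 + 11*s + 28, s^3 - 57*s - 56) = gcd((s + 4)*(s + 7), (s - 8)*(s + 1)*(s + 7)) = s + 7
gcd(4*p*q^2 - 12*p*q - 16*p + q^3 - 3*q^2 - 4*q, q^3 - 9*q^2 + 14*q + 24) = q^2 - 3*q - 4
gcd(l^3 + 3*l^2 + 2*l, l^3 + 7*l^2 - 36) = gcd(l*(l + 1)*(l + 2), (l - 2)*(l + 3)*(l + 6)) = 1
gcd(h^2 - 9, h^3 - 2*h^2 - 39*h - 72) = h + 3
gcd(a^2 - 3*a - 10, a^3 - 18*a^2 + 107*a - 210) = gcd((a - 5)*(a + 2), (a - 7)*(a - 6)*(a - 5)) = a - 5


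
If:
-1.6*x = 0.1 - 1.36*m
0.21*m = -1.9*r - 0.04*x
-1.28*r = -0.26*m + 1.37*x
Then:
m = 0.11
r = -0.01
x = 0.03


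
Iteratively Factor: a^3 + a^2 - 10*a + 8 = (a - 2)*(a^2 + 3*a - 4) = (a - 2)*(a + 4)*(a - 1)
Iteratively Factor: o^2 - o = (o)*(o - 1)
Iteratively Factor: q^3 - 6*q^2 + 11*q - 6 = (q - 2)*(q^2 - 4*q + 3) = (q - 3)*(q - 2)*(q - 1)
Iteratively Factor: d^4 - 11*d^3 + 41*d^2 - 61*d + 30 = (d - 1)*(d^3 - 10*d^2 + 31*d - 30) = (d - 2)*(d - 1)*(d^2 - 8*d + 15) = (d - 5)*(d - 2)*(d - 1)*(d - 3)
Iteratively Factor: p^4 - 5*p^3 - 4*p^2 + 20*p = (p - 2)*(p^3 - 3*p^2 - 10*p) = p*(p - 2)*(p^2 - 3*p - 10) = p*(p - 5)*(p - 2)*(p + 2)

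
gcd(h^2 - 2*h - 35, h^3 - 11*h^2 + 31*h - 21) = h - 7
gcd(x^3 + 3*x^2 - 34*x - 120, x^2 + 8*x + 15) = x + 5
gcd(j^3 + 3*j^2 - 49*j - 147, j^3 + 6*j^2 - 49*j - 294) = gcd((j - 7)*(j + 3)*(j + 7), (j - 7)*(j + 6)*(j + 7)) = j^2 - 49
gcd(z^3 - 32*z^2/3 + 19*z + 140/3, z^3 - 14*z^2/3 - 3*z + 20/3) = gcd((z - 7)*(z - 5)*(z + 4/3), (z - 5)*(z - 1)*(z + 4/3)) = z^2 - 11*z/3 - 20/3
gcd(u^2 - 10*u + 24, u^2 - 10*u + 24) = u^2 - 10*u + 24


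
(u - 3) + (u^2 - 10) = u^2 + u - 13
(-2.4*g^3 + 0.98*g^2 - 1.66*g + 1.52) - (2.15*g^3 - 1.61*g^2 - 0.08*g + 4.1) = -4.55*g^3 + 2.59*g^2 - 1.58*g - 2.58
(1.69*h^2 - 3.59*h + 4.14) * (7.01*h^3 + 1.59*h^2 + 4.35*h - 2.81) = 11.8469*h^5 - 22.4788*h^4 + 30.6648*h^3 - 13.7828*h^2 + 28.0969*h - 11.6334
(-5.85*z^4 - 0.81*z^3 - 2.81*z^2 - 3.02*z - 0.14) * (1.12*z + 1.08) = -6.552*z^5 - 7.2252*z^4 - 4.022*z^3 - 6.4172*z^2 - 3.4184*z - 0.1512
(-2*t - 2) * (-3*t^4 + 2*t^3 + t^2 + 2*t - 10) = 6*t^5 + 2*t^4 - 6*t^3 - 6*t^2 + 16*t + 20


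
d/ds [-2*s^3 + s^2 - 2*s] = -6*s^2 + 2*s - 2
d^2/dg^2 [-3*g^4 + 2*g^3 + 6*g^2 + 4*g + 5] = -36*g^2 + 12*g + 12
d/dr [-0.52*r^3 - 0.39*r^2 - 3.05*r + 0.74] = -1.56*r^2 - 0.78*r - 3.05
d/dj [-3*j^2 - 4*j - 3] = -6*j - 4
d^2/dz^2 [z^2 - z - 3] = 2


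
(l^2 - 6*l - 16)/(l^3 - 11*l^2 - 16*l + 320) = (l + 2)/(l^2 - 3*l - 40)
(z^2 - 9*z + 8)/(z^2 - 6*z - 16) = (z - 1)/(z + 2)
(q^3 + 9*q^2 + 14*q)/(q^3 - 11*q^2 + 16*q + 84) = q*(q + 7)/(q^2 - 13*q + 42)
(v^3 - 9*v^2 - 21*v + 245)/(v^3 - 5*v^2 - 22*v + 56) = (v^2 - 2*v - 35)/(v^2 + 2*v - 8)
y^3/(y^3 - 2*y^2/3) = 3*y/(3*y - 2)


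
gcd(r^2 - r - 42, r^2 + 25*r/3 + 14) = r + 6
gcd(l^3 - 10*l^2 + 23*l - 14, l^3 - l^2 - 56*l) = 1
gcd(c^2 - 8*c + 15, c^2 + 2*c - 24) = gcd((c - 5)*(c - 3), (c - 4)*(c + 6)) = 1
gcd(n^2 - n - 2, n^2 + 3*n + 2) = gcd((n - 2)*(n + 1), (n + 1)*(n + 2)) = n + 1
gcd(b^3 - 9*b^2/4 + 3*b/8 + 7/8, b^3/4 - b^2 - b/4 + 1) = b - 1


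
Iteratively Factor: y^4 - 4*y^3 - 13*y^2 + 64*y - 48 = (y + 4)*(y^3 - 8*y^2 + 19*y - 12) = (y - 1)*(y + 4)*(y^2 - 7*y + 12) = (y - 3)*(y - 1)*(y + 4)*(y - 4)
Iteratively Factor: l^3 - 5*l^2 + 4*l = (l - 1)*(l^2 - 4*l) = l*(l - 1)*(l - 4)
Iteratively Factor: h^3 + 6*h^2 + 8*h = (h)*(h^2 + 6*h + 8) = h*(h + 4)*(h + 2)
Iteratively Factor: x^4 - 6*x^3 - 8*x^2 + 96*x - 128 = (x - 4)*(x^3 - 2*x^2 - 16*x + 32) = (x - 4)^2*(x^2 + 2*x - 8) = (x - 4)^2*(x + 4)*(x - 2)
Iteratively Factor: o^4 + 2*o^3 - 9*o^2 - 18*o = (o + 2)*(o^3 - 9*o) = (o + 2)*(o + 3)*(o^2 - 3*o) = (o - 3)*(o + 2)*(o + 3)*(o)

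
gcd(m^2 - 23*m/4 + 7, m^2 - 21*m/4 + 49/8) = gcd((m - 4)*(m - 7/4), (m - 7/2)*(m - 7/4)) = m - 7/4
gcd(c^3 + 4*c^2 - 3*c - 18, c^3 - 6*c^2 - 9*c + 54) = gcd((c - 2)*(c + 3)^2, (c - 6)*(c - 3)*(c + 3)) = c + 3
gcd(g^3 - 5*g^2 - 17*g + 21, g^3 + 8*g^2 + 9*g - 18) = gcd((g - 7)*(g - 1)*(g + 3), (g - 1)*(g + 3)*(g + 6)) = g^2 + 2*g - 3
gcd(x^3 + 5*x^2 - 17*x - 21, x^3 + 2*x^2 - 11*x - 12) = x^2 - 2*x - 3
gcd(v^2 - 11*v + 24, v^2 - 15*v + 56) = v - 8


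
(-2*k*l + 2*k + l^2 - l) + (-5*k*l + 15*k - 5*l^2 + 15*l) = -7*k*l + 17*k - 4*l^2 + 14*l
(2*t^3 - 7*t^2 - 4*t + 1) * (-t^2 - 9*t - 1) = -2*t^5 - 11*t^4 + 65*t^3 + 42*t^2 - 5*t - 1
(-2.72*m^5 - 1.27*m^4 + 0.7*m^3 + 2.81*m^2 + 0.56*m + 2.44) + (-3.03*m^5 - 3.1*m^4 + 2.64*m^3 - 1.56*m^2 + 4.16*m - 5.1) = -5.75*m^5 - 4.37*m^4 + 3.34*m^3 + 1.25*m^2 + 4.72*m - 2.66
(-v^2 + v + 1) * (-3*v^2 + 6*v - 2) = 3*v^4 - 9*v^3 + 5*v^2 + 4*v - 2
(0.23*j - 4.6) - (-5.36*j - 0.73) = 5.59*j - 3.87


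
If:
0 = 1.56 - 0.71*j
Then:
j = 2.20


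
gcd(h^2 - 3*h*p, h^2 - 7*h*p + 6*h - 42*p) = 1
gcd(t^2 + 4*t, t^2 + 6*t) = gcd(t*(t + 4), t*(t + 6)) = t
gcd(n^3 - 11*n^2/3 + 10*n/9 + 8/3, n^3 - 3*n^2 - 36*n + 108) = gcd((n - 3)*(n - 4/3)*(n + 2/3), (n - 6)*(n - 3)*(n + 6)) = n - 3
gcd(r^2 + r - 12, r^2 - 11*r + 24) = r - 3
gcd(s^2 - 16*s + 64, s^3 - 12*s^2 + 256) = s^2 - 16*s + 64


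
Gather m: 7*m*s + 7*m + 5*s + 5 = m*(7*s + 7) + 5*s + 5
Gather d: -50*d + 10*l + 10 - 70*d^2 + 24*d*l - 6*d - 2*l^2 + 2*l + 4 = -70*d^2 + d*(24*l - 56) - 2*l^2 + 12*l + 14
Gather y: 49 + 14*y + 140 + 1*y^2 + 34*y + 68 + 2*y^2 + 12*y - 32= 3*y^2 + 60*y + 225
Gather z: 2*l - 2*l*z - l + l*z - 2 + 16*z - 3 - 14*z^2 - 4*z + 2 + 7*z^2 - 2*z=l - 7*z^2 + z*(10 - l) - 3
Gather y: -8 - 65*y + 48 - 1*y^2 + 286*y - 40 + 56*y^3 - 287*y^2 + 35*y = 56*y^3 - 288*y^2 + 256*y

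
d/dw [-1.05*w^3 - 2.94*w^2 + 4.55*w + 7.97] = -3.15*w^2 - 5.88*w + 4.55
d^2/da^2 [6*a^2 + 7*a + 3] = 12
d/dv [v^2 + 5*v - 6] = 2*v + 5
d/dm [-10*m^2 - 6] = -20*m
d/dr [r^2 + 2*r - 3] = 2*r + 2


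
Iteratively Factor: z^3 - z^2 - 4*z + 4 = (z - 1)*(z^2 - 4) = (z - 1)*(z + 2)*(z - 2)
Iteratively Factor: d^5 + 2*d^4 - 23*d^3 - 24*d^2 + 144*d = (d - 3)*(d^4 + 5*d^3 - 8*d^2 - 48*d) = d*(d - 3)*(d^3 + 5*d^2 - 8*d - 48) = d*(d - 3)^2*(d^2 + 8*d + 16) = d*(d - 3)^2*(d + 4)*(d + 4)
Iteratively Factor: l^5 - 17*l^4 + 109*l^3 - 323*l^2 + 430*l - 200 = (l - 2)*(l^4 - 15*l^3 + 79*l^2 - 165*l + 100) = (l - 5)*(l - 2)*(l^3 - 10*l^2 + 29*l - 20) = (l - 5)*(l - 4)*(l - 2)*(l^2 - 6*l + 5) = (l - 5)^2*(l - 4)*(l - 2)*(l - 1)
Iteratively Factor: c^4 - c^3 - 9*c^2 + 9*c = (c - 1)*(c^3 - 9*c) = c*(c - 1)*(c^2 - 9) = c*(c - 3)*(c - 1)*(c + 3)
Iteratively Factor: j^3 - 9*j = (j - 3)*(j^2 + 3*j) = (j - 3)*(j + 3)*(j)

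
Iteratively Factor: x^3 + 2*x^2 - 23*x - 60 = (x + 3)*(x^2 - x - 20) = (x - 5)*(x + 3)*(x + 4)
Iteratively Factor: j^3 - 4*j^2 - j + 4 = (j + 1)*(j^2 - 5*j + 4) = (j - 1)*(j + 1)*(j - 4)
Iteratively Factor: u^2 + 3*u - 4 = (u + 4)*(u - 1)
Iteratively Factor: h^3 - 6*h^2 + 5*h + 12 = (h - 3)*(h^2 - 3*h - 4) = (h - 3)*(h + 1)*(h - 4)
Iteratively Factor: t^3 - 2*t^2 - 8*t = (t + 2)*(t^2 - 4*t) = (t - 4)*(t + 2)*(t)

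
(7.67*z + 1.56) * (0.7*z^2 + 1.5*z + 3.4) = 5.369*z^3 + 12.597*z^2 + 28.418*z + 5.304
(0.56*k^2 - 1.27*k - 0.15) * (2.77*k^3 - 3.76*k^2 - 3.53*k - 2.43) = 1.5512*k^5 - 5.6235*k^4 + 2.3829*k^3 + 3.6863*k^2 + 3.6156*k + 0.3645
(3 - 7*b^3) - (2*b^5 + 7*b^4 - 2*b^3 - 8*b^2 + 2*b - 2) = -2*b^5 - 7*b^4 - 5*b^3 + 8*b^2 - 2*b + 5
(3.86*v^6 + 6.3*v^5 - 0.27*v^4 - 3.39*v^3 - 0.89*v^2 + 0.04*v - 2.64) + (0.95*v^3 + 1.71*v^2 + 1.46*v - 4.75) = 3.86*v^6 + 6.3*v^5 - 0.27*v^4 - 2.44*v^3 + 0.82*v^2 + 1.5*v - 7.39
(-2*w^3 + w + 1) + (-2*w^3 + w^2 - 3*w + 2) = -4*w^3 + w^2 - 2*w + 3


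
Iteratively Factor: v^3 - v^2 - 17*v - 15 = (v + 3)*(v^2 - 4*v - 5) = (v + 1)*(v + 3)*(v - 5)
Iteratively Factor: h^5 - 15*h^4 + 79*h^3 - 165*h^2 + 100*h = (h)*(h^4 - 15*h^3 + 79*h^2 - 165*h + 100) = h*(h - 4)*(h^3 - 11*h^2 + 35*h - 25) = h*(h - 5)*(h - 4)*(h^2 - 6*h + 5) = h*(h - 5)^2*(h - 4)*(h - 1)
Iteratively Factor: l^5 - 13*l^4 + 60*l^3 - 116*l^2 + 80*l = (l - 2)*(l^4 - 11*l^3 + 38*l^2 - 40*l) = (l - 2)^2*(l^3 - 9*l^2 + 20*l) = (l - 4)*(l - 2)^2*(l^2 - 5*l) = (l - 5)*(l - 4)*(l - 2)^2*(l)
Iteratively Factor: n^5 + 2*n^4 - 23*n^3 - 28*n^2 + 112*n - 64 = (n + 4)*(n^4 - 2*n^3 - 15*n^2 + 32*n - 16) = (n - 4)*(n + 4)*(n^3 + 2*n^2 - 7*n + 4) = (n - 4)*(n - 1)*(n + 4)*(n^2 + 3*n - 4) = (n - 4)*(n - 1)^2*(n + 4)*(n + 4)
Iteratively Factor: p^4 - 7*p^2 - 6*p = (p - 3)*(p^3 + 3*p^2 + 2*p) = p*(p - 3)*(p^2 + 3*p + 2) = p*(p - 3)*(p + 2)*(p + 1)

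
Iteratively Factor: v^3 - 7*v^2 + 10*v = (v)*(v^2 - 7*v + 10) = v*(v - 5)*(v - 2)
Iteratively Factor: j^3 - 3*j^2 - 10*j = (j - 5)*(j^2 + 2*j) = j*(j - 5)*(j + 2)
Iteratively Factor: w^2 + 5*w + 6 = (w + 2)*(w + 3)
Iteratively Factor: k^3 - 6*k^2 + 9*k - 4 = (k - 4)*(k^2 - 2*k + 1) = (k - 4)*(k - 1)*(k - 1)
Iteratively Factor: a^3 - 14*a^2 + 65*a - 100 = (a - 5)*(a^2 - 9*a + 20) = (a - 5)*(a - 4)*(a - 5)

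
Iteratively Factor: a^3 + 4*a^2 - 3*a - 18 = (a - 2)*(a^2 + 6*a + 9) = (a - 2)*(a + 3)*(a + 3)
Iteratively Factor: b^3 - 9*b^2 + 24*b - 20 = (b - 5)*(b^2 - 4*b + 4) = (b - 5)*(b - 2)*(b - 2)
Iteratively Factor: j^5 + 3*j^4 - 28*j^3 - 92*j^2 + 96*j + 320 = (j + 2)*(j^4 + j^3 - 30*j^2 - 32*j + 160) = (j - 5)*(j + 2)*(j^3 + 6*j^2 - 32) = (j - 5)*(j + 2)*(j + 4)*(j^2 + 2*j - 8) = (j - 5)*(j + 2)*(j + 4)^2*(j - 2)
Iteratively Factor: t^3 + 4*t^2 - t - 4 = (t + 4)*(t^2 - 1) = (t + 1)*(t + 4)*(t - 1)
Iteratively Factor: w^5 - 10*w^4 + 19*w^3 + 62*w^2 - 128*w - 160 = (w - 4)*(w^4 - 6*w^3 - 5*w^2 + 42*w + 40) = (w - 5)*(w - 4)*(w^3 - w^2 - 10*w - 8) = (w - 5)*(w - 4)^2*(w^2 + 3*w + 2) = (w - 5)*(w - 4)^2*(w + 2)*(w + 1)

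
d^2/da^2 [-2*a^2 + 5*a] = -4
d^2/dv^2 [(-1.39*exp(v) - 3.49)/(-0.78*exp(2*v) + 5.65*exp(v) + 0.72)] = (0.845675999999999*exp(4*v) + 14.618994*exp(3*v) - 41.457546*exp(2*v) + 113.594941*exp(v) - 13.476744)*exp(v)/(0.474552*exp(6*v) - 10.31238*exp(5*v) + 73.384506*exp(4*v) - 161.323885*exp(3*v) - 67.739544*exp(2*v) - 8.78688*exp(v) - 0.373248)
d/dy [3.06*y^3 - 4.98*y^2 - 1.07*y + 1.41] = 9.18*y^2 - 9.96*y - 1.07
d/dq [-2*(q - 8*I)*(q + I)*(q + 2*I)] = -6*q^2 + 20*I*q - 44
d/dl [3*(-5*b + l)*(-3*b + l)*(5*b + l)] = -75*b^2 - 18*b*l + 9*l^2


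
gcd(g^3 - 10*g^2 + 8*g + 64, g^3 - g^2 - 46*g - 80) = g^2 - 6*g - 16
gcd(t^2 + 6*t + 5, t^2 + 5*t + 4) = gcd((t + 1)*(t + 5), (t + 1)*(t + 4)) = t + 1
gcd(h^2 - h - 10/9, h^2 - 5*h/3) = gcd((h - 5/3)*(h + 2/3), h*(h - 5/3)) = h - 5/3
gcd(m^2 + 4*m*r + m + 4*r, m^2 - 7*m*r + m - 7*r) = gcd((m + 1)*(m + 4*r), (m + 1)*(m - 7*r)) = m + 1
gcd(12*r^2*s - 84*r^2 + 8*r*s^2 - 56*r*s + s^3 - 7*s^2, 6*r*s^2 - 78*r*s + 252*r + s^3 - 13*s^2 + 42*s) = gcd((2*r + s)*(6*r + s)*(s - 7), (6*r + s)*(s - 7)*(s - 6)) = 6*r*s - 42*r + s^2 - 7*s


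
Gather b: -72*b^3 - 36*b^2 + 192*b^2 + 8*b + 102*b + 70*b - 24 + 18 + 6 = -72*b^3 + 156*b^2 + 180*b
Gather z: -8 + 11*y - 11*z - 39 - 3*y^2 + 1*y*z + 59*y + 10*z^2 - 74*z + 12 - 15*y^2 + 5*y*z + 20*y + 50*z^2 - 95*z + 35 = -18*y^2 + 90*y + 60*z^2 + z*(6*y - 180)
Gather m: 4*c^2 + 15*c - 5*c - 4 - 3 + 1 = 4*c^2 + 10*c - 6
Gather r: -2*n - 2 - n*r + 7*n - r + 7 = 5*n + r*(-n - 1) + 5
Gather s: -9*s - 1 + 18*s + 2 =9*s + 1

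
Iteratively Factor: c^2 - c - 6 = (c + 2)*(c - 3)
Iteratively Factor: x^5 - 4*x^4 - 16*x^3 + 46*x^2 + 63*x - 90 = (x - 3)*(x^4 - x^3 - 19*x^2 - 11*x + 30) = (x - 3)*(x + 3)*(x^3 - 4*x^2 - 7*x + 10) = (x - 3)*(x - 1)*(x + 3)*(x^2 - 3*x - 10) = (x - 3)*(x - 1)*(x + 2)*(x + 3)*(x - 5)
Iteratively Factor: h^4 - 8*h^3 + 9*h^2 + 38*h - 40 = (h + 2)*(h^3 - 10*h^2 + 29*h - 20) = (h - 5)*(h + 2)*(h^2 - 5*h + 4) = (h - 5)*(h - 1)*(h + 2)*(h - 4)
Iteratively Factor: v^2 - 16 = (v + 4)*(v - 4)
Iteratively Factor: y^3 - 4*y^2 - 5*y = (y + 1)*(y^2 - 5*y) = y*(y + 1)*(y - 5)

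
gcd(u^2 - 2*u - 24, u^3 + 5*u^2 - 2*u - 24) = u + 4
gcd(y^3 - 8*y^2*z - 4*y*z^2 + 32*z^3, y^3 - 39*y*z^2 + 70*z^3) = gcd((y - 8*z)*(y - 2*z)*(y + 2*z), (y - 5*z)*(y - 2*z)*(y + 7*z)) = y - 2*z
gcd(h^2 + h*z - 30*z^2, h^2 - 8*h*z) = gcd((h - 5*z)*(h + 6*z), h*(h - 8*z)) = 1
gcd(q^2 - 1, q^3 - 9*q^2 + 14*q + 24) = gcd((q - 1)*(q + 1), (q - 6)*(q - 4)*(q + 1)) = q + 1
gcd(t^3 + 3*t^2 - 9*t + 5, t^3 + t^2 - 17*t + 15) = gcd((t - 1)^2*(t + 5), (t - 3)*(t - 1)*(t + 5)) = t^2 + 4*t - 5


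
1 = 1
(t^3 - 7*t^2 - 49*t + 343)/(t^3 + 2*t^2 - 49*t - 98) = (t - 7)/(t + 2)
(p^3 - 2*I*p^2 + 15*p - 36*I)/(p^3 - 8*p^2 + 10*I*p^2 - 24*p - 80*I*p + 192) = (p^2 - 6*I*p - 9)/(p^2 + p*(-8 + 6*I) - 48*I)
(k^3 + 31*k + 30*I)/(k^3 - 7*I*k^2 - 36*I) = (k^2 + 6*I*k - 5)/(k^2 - I*k + 6)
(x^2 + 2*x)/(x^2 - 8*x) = (x + 2)/(x - 8)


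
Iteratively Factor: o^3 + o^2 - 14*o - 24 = (o + 2)*(o^2 - o - 12) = (o - 4)*(o + 2)*(o + 3)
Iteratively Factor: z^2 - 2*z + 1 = (z - 1)*(z - 1)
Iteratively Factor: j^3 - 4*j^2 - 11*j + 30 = (j - 2)*(j^2 - 2*j - 15) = (j - 2)*(j + 3)*(j - 5)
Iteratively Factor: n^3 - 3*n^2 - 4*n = (n)*(n^2 - 3*n - 4) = n*(n + 1)*(n - 4)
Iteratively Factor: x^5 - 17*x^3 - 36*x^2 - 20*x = (x - 5)*(x^4 + 5*x^3 + 8*x^2 + 4*x) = (x - 5)*(x + 2)*(x^3 + 3*x^2 + 2*x) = x*(x - 5)*(x + 2)*(x^2 + 3*x + 2) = x*(x - 5)*(x + 1)*(x + 2)*(x + 2)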